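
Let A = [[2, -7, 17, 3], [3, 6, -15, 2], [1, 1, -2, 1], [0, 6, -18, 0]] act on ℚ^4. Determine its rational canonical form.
The invariant factors of A (the non-unit diagonal entries of the Smith normal form of xI - A over ℚ[x]) are x^2 - 3x + 6, x^2 - 3x + 6, each dividing the next. The characteristic polynomial is their product, (x^2 - 3x + 6)^2.

The rational canonical form is the block-diagonal matrix of companion matrices C(f_i):
R = [[0, -6, 0, 0], [1, 3, 0, 0], [0, 0, 0, -6], [0, 0, 1, 3]].

Note the characteristic polynomial does not split into linear factors over ℚ, so A has no Jordan form over ℚ; the rational canonical form exists over any field.

R = [[0, -6, 0, 0], [1, 3, 0, 0], [0, 0, 0, -6], [0, 0, 1, 3]]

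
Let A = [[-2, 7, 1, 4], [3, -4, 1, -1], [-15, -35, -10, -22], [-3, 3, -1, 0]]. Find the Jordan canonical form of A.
J = [[-5, 1, 0, 0], [0, -5, 1, 0], [0, 0, -5, 0], [0, 0, 0, -1]]

The characteristic polynomial is det(xI - A) = (x + 1)(x + 5)^3, so the eigenvalues are -5 (algebraic multiplicity 3), -1 (algebraic multiplicity 1).

For λ = -5: rank(A + 5I) = 3, rank((A + 5I)^2) = 2, rank((A + 5I)^3) = 1. The eigenspace has dimension 4 - 3 = 1, so there is 1 Jordan block; the rank sequence gives block sizes [3].

For λ = -1: algebraic multiplicity 1 gives one 1×1 block.

Assembling the blocks gives the Jordan form J above.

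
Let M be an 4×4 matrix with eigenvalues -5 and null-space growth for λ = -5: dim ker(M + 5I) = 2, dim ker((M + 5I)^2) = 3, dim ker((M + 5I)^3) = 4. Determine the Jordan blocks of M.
λ = -5: successive nullity increments [2, 1, 1] count blocks of size ≥ k; block sizes are [3, 1].

Jordan blocks: (-5, 3), (-5, 1)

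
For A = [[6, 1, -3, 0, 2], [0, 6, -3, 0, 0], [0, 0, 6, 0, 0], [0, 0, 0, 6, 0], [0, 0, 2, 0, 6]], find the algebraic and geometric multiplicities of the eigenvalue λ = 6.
algebraic multiplicity 5, geometric multiplicity 3

The characteristic polynomial is (x - 6)^5, so the factor x - 6 appears with exponent 5: the algebraic multiplicity is 5.

rank(A - 6I) = 2, so the eigenspace has dimension 5 - 2 = 3: the geometric multiplicity is 3.

Since 3 < 5, A is not diagonalizable.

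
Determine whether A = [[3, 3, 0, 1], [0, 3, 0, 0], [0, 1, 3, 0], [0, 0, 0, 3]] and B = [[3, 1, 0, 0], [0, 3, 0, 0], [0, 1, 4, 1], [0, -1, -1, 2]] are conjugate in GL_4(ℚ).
Two matrices over a field are similar if and only if they have the same invariant factors.

Both A and B have characteristic polynomial (x - 3)^4 and minimal polynomial (x - 3)^2. Computing further, both have invariant factors (x - 3)^2, (x - 3)^2. Hence A and B are similar.

Yes.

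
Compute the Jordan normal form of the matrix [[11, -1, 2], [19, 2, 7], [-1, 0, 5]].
The characteristic polynomial is det(xI - A) = (x - 6)^3, so the eigenvalues are 6 (algebraic multiplicity 3).

For λ = 6: rank(A - 6I) = 2, rank((A - 6I)^2) = 1, rank((A - 6I)^3) = 0. The eigenspace has dimension 3 - 2 = 1, so there is 1 Jordan block; the rank sequence gives block sizes [3].

Assembling the blocks gives the Jordan form J above.

J = [[6, 1, 0], [0, 6, 1], [0, 0, 6]]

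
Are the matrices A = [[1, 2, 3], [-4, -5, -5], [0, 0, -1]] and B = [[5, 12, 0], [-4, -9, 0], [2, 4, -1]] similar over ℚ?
No.

Both have characteristic polynomial (x + 1)^2(x + 3), but the minimal polynomial of A is (x + 1)^2(x + 3) while the minimal polynomial of B is (x + 1)(x + 3). The minimal polynomial is a similarity invariant, so A and B are not similar.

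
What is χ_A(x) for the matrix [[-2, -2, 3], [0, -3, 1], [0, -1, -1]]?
xI - A = [[x + 2, 2, -3], [0, x + 3, -1], [0, 1, x + 1]].

Expanding det(xI - A) along the first row:
det(xI - A) = + (x + 2)·det([[x + 3, -1], [1, x + 1]]) - (2)·det([[0, -1], [0, x + 1]]) + (-3)·det([[0, x + 3], [0, 1]]).

Evaluating gives χ_A(x) = x^3 + 6x^2 + 12x + 8 = (x + 2)^3.

χ_A(x) = (x + 2)^3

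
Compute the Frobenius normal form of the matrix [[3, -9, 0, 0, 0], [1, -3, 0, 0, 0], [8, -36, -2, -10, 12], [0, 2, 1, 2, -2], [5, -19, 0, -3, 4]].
R = [[0, 0, 0, 0, 0], [1, 0, 0, 0, 0], [0, 0, 0, 0, 0], [0, 0, 1, 0, 0], [0, 0, 0, 1, 4]]

The invariant factors of A (the non-unit diagonal entries of the Smith normal form of xI - A over ℚ[x]) are x^2, x^2(x - 4), each dividing the next. The characteristic polynomial is their product, x^4(x - 4).

The rational canonical form is the block-diagonal matrix of companion matrices C(f_i):
R = [[0, 0, 0, 0, 0], [1, 0, 0, 0, 0], [0, 0, 0, 0, 0], [0, 0, 1, 0, 0], [0, 0, 0, 1, 4]].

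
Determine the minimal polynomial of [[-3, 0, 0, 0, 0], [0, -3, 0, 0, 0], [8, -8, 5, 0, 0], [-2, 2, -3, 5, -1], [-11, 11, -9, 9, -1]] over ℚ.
m_A(x) = (x - 5)(x - 2)^2(x + 3)

The characteristic polynomial factors as (x - 5)(x - 2)^2(x + 3)^2. The minimal polynomial is ∏(x - λ)^{k_λ} where k_λ is the size of the largest Jordan block at λ.

For λ = -3: rank(A + 3I) = 3, and the largest Jordan block has size 1 (the smallest k with rank((A + 3I)^k) = rank((A + 3I)^(k+1))).
For λ = 2: rank(A - 2I) = 4, and the largest Jordan block has size 2 (the smallest k with rank((A - 2I)^k) = rank((A - 2I)^(k+1))).
For λ = 5: rank(A - 5I) = 4, and the largest Jordan block has size 1 (the smallest k with rank((A - 5I)^k) = rank((A - 5I)^(k+1))).

So m_A(x) = (x - 5)(x - 2)^2(x + 3).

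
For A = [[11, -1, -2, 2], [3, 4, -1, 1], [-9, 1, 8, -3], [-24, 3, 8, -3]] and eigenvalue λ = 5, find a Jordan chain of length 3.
We seek v_1 ∈ ker((A - 5I)^3) \ ker((A - 5I)^2), then set v_{i+1} = (A - 5I) v_i.

One such chain is v_1 = [[0, -2, -1, -2]]^T, v_2 = [[0, 1, 1, 2]]^T, v_3 = [[1, 0, -2, -5]]^T. Check: (A - 5I) v_3 = [[0, 0, 0, 0]]^T = 0.

v_1 = [[0, -2, -1, -2]]^T, v_2 = [[0, 1, 1, 2]]^T, v_3 = [[1, 0, -2, -5]]^T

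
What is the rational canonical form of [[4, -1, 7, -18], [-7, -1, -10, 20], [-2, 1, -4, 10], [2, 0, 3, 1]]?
The invariant factors of A (the non-unit diagonal entries of the Smith normal form of xI - A over ℚ[x]) are (x^2 + 3)^2, each dividing the next. The characteristic polynomial is their product, (x^2 + 3)^2.

The rational canonical form is the block-diagonal matrix of companion matrices C(f_i):
R = [[0, 0, 0, -9], [1, 0, 0, 0], [0, 1, 0, -6], [0, 0, 1, 0]].

Note the characteristic polynomial does not split into linear factors over ℚ, so A has no Jordan form over ℚ; the rational canonical form exists over any field.

R = [[0, 0, 0, -9], [1, 0, 0, 0], [0, 1, 0, -6], [0, 0, 1, 0]]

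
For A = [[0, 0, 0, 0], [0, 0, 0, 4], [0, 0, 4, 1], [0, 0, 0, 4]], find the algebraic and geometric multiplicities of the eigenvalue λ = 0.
algebraic multiplicity 2, geometric multiplicity 2

The characteristic polynomial is x^2(x - 4)^2, so the factor x appears with exponent 2: the algebraic multiplicity is 2.

rank(A) = 2, so the eigenspace has dimension 4 - 2 = 2: the geometric multiplicity is 2.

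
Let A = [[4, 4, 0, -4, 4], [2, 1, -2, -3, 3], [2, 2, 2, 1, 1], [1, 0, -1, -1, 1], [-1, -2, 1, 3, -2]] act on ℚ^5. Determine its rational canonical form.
The invariant factors of A (the non-unit diagonal entries of the Smith normal form of xI - A over ℚ[x]) are (x - 4)(x^2 + 1)^2, each dividing the next. The characteristic polynomial is their product, (x - 4)(x^2 + 1)^2.

The rational canonical form is the block-diagonal matrix of companion matrices C(f_i):
R = [[0, 0, 0, 0, 4], [1, 0, 0, 0, -1], [0, 1, 0, 0, 8], [0, 0, 1, 0, -2], [0, 0, 0, 1, 4]].

Note the characteristic polynomial does not split into linear factors over ℚ, so A has no Jordan form over ℚ; the rational canonical form exists over any field.

R = [[0, 0, 0, 0, 4], [1, 0, 0, 0, -1], [0, 1, 0, 0, 8], [0, 0, 1, 0, -2], [0, 0, 0, 1, 4]]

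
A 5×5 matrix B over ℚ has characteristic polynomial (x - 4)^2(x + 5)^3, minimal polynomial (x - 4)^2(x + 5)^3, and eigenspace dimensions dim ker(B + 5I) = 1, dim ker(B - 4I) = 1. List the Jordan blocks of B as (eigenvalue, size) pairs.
Jordan blocks: (-5, 3), (4, 2)

λ = -5: algebraic multiplicity 3 (exponent in χ_B), largest block size 3 (exponent in m_B), 1 block (geometric multiplicity). This forces block sizes [3].
λ = 4: algebraic multiplicity 2 (exponent in χ_B), largest block size 2 (exponent in m_B), 1 block (geometric multiplicity). This forces block sizes [2].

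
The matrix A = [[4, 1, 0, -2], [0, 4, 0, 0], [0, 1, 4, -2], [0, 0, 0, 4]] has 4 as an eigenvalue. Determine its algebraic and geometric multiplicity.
The characteristic polynomial is (x - 4)^4, so the factor x - 4 appears with exponent 4: the algebraic multiplicity is 4.

rank(A - 4I) = 1, so the eigenspace has dimension 4 - 1 = 3: the geometric multiplicity is 3.

Since 3 < 4, A is not diagonalizable.

algebraic multiplicity 4, geometric multiplicity 3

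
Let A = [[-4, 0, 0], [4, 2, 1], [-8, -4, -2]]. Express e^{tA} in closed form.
A has Jordan form J = [[-4, 0, 0], [0, 0, 1], [0, 0, 0]] with A = PJP^{-1}, so e^{tA} = P e^{tJ} P^{-1}.

For a Jordan block J_k(λ), e^{tJ_k(λ)} = e^{λt} · (I + tN + t^2 N^2/2! + ... + t^{k-1} N^{k-1}/(k-1)!) where N is the nilpotent superdiagonal part.

Assembling the blocks and conjugating back gives the entries of e^{tA} as shown above.

e^{tA} = [[e^{-4*t}, 0, 0], [1 - e^{-4*t}, 2*t + 1, t], [-2 + 2*e^{-4*t}, -4*t, 1 - 2*t]]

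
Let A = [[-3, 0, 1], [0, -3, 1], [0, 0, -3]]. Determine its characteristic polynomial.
χ_A(x) = (x + 3)^3

xI - A = [[x + 3, 0, -1], [0, x + 3, -1], [0, 0, x + 3]].

Expanding det(xI - A) along the first row:
det(xI - A) = + (x + 3)·det([[x + 3, -1], [0, x + 3]]) - (0)·det([[0, -1], [0, x + 3]]) + (-1)·det([[0, x + 3], [0, 0]]).

Evaluating gives χ_A(x) = x^3 + 9x^2 + 27x + 27 = (x + 3)^3.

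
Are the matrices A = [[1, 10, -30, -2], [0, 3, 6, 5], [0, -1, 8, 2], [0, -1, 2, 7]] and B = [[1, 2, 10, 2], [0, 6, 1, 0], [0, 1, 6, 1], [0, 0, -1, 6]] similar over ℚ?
Two matrices over a field are similar if and only if they have the same invariant factors.

Both A and B have characteristic polynomial (x - 6)^3(x - 1) and minimal polynomial (x - 6)^3(x - 1). Computing further, both have invariant factors (x - 6)^3(x - 1). Hence A and B are similar.

Yes.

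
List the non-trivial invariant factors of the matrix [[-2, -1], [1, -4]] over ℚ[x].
(x + 3)^2

The Jordan structure of A has elementary divisors (x + 3)^2. Arranging the block sizes at each eigenvalue in decreasing order and taking row products gives the invariant factors.

Invariant factors (smallest first, each dividing the next): (x + 3)^2.

Check: the last factor (x + 3)^2 is the minimal polynomial, and the product (x + 3)^2 is the characteristic polynomial.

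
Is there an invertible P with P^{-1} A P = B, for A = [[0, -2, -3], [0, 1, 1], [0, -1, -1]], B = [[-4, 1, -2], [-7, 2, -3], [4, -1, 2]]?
Two matrices over a field are similar if and only if they have the same invariant factors.

Both A and B have characteristic polynomial x^3 and minimal polynomial x^3. Computing further, both have invariant factors x^3. Hence A and B are similar.

Yes.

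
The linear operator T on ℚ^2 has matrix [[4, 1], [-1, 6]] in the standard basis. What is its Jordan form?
J = [[5, 1], [0, 5]]

The characteristic polynomial is det(xI - A) = (x - 5)^2, so the eigenvalues are 5 (algebraic multiplicity 2).

For λ = 5: rank(A - 5I) = 1, rank((A - 5I)^2) = 0. The eigenspace has dimension 2 - 1 = 1, so there is 1 Jordan block; the rank sequence gives block sizes [2].

Assembling the blocks gives the Jordan form J above.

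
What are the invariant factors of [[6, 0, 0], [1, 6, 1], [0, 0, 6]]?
x - 6, (x - 6)^2

The Jordan structure of A has elementary divisors (x - 6)^2, (x - 6). Arranging the block sizes at each eigenvalue in decreasing order and taking row products gives the invariant factors.

Invariant factors (smallest first, each dividing the next): x - 6, (x - 6)^2.

Check: the last factor (x - 6)^2 is the minimal polynomial, and the product (x - 6)^3 is the characteristic polynomial.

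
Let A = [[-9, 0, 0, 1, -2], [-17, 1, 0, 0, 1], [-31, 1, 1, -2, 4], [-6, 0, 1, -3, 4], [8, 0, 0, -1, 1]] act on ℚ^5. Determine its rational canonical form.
The invariant factors of A (the non-unit diagonal entries of the Smith normal form of xI - A over ℚ[x]) are x(x + 1)(x + 5)(x^2 + 3x - 1), each dividing the next. The characteristic polynomial is their product, x(x + 1)(x + 5)(x^2 + 3x - 1).

The rational canonical form is the block-diagonal matrix of companion matrices C(f_i):
R = [[0, 0, 0, 0, 0], [1, 0, 0, 0, 5], [0, 1, 0, 0, -9], [0, 0, 1, 0, -22], [0, 0, 0, 1, -9]].

Note the characteristic polynomial does not split into linear factors over ℚ, so A has no Jordan form over ℚ; the rational canonical form exists over any field.

R = [[0, 0, 0, 0, 0], [1, 0, 0, 0, 5], [0, 1, 0, 0, -9], [0, 0, 1, 0, -22], [0, 0, 0, 1, -9]]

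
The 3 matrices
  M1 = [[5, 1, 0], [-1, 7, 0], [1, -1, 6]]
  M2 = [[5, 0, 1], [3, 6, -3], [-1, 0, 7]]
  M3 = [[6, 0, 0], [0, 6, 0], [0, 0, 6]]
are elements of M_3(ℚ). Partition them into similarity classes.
2 classes: {M1, M2}, {M3}

Characteristic polynomials: χ_{M1} = (x - 6)^3, χ_{M2} = (x - 6)^3, χ_{M3} = (x - 6)^3.

{M1, M2}: invariant factors x - 6, (x - 6)^2.

{M3}: invariant factors x - 6, x - 6, x - 6.

Matrices are similar if and only if their invariant-factor lists agree; the partition into similarity classes is {M1, M2}, {M3}.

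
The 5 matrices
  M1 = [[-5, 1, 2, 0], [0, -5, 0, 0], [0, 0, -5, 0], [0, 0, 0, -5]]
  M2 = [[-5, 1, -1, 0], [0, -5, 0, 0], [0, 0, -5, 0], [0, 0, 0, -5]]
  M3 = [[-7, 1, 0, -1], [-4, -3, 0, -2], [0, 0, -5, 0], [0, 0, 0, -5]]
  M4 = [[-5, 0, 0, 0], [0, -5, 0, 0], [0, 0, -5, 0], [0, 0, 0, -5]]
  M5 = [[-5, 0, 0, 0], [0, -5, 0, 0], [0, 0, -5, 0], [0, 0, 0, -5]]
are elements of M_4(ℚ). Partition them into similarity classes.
Characteristic polynomials: χ_{M1} = (x + 5)^4, χ_{M2} = (x + 5)^4, χ_{M3} = (x + 5)^4, χ_{M4} = (x + 5)^4, χ_{M5} = (x + 5)^4.

{M1, M2, M3}: invariant factors x + 5, x + 5, (x + 5)^2.

{M4, M5}: invariant factors x + 5, x + 5, x + 5, x + 5.

Matrices are similar if and only if their invariant-factor lists agree; the partition into similarity classes is {M1, M2, M3}, {M4, M5}.

2 classes: {M1, M2, M3}, {M4, M5}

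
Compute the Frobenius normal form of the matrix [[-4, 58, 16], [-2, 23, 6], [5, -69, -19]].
R = [[0, 0, -4], [1, 0, 3], [0, 1, 0]]

The invariant factors of A (the non-unit diagonal entries of the Smith normal form of xI - A over ℚ[x]) are x^3 - 3x + 4, each dividing the next. The characteristic polynomial is their product, x^3 - 3x + 4.

The rational canonical form is the block-diagonal matrix of companion matrices C(f_i):
R = [[0, 0, -4], [1, 0, 3], [0, 1, 0]].

Note the characteristic polynomial does not split into linear factors over ℚ, so A has no Jordan form over ℚ; the rational canonical form exists over any field.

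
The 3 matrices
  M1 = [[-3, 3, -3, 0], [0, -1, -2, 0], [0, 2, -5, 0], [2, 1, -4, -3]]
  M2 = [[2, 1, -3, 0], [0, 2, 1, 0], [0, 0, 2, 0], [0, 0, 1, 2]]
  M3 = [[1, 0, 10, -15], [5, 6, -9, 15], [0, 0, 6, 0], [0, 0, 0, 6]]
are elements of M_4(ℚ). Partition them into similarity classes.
3 classes: {M1}, {M2}, {M3}

Characteristic polynomials: χ_{M1} = (x + 3)^4, χ_{M2} = (x - 2)^4, χ_{M3} = (x - 6)^3(x - 1).

{M1}: invariant factors (x + 3)^2, (x + 3)^2.

{M2}: invariant factors x - 2, (x - 2)^3.

{M3}: invariant factors x - 6, (x - 6)^2(x - 1).

Matrices are similar if and only if their invariant-factor lists agree; the partition into similarity classes is {M1}, {M2}, {M3}.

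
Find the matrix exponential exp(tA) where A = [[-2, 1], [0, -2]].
e^{tA} = [[e^{-2*t}, t*e^{-2*t}], [0, e^{-2*t}]]

A has Jordan form J = [[-2, 1], [0, -2]] with A = PJP^{-1}, so e^{tA} = P e^{tJ} P^{-1}.

For a Jordan block J_k(λ), e^{tJ_k(λ)} = e^{λt} · (I + tN + t^2 N^2/2! + ... + t^{k-1} N^{k-1}/(k-1)!) where N is the nilpotent superdiagonal part.

Assembling the blocks and conjugating back gives the entries of e^{tA} as shown above.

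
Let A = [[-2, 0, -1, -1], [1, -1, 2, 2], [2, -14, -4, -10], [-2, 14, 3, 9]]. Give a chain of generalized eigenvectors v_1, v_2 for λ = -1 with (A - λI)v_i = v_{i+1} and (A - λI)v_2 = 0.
We seek v_1 ∈ ker((A + I)^2) \ ker(A + I), then set v_{i+1} = (A + I) v_i.

One such chain is v_1 = [[-1, 1, 4, -3]]^T, v_2 = [[0, 1, 2, -2]]^T. Check: (A + I) v_2 = [[0, 0, 0, 0]]^T = 0.

v_1 = [[-1, 1, 4, -3]]^T, v_2 = [[0, 1, 2, -2]]^T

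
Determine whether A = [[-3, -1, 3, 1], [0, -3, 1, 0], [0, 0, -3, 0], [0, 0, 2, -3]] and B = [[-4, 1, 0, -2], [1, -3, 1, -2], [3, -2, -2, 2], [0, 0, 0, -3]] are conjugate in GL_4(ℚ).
Two matrices over a field are similar if and only if they have the same invariant factors.

Both A and B have characteristic polynomial (x + 3)^4 and minimal polynomial (x + 3)^3. Computing further, both have invariant factors x + 3, (x + 3)^3. Hence A and B are similar.

Yes.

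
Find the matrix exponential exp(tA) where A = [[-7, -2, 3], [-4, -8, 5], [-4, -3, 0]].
A has Jordan form J = [[-5, 1, 0], [0, -5, 1], [0, 0, -5]] with A = PJP^{-1}, so e^{tA} = P e^{tJ} P^{-1}.

For a Jordan block J_k(λ), e^{tJ_k(λ)} = e^{λt} · (I + tN + t^2 N^2/2! + ... + t^{k-1} N^{k-1}/(k-1)!) where N is the nilpotent superdiagonal part.

Assembling the blocks and conjugating back gives the entries of e^{tA} as shown above.

e^{tA} = [[(1 - 2*t)*e^{-5*t}, t*(t - 4)*e^{-5*t}/2, t*(6 - t)*e^{-5*t}/2], [-4*t*e^{-5*t}, (t^2 - 3*t + 1)*e^{-5*t}, t*(5 - t)*e^{-5*t}], [-4*t*e^{-5*t}, t*(t - 3)*e^{-5*t}, (-t^2 + 5*t + 1)*e^{-5*t}]]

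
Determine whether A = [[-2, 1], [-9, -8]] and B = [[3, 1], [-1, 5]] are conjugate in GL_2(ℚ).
No.

trace(A) = -10 but trace(B) = 8. The trace is a similarity invariant, so A and B are not similar.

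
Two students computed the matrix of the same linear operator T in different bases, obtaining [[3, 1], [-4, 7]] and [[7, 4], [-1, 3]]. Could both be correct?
Two matrices over a field are similar if and only if they have the same invariant factors.

Both A and B have characteristic polynomial (x - 5)^2 and minimal polynomial (x - 5)^2. Computing further, both have invariant factors (x - 5)^2. Hence A and B are similar.

Yes.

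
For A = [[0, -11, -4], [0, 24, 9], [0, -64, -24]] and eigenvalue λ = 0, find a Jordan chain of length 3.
v_1 = [[1, -2, 5]]^T, v_2 = [[2, -3, 8]]^T, v_3 = [[1, 0, 0]]^T

We seek v_1 ∈ ker(A^3) \ ker(A^2), then set v_{i+1} = A v_i.

One such chain is v_1 = [[1, -2, 5]]^T, v_2 = [[2, -3, 8]]^T, v_3 = [[1, 0, 0]]^T. Check: A v_3 = [[0, 0, 0]]^T = 0.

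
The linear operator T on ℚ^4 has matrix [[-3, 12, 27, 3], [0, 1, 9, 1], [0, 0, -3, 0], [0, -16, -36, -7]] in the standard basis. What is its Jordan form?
J = [[-3, 1, 0, 0], [0, -3, 0, 0], [0, 0, -3, 0], [0, 0, 0, -3]]

The characteristic polynomial is det(xI - A) = (x + 3)^4, so the eigenvalues are -3 (algebraic multiplicity 4).

For λ = -3: rank(A + 3I) = 1, rank((A + 3I)^2) = 0. The eigenspace has dimension 4 - 1 = 3, so there are 3 Jordan blocks; the rank sequence gives block sizes [2, 1, 1].

Assembling the blocks gives the Jordan form J above.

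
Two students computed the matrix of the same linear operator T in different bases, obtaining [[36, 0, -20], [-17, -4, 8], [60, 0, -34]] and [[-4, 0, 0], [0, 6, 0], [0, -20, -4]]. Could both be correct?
Both have characteristic polynomial (x - 6)(x + 4)^2, but the minimal polynomial of A is (x - 6)(x + 4)^2 while the minimal polynomial of B is (x - 6)(x + 4). The minimal polynomial is a similarity invariant, so A and B are not similar.

No.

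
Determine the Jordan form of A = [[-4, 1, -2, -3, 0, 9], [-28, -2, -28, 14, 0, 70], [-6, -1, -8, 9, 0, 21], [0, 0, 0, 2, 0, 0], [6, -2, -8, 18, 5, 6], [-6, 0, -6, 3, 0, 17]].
J = [[-2, 1, 0, 0, 0, 0], [0, -2, 0, 0, 0, 0], [0, 0, 2, 0, 0, 0], [0, 0, 0, 2, 0, 0], [0, 0, 0, 0, 5, 0], [0, 0, 0, 0, 0, 5]]

The characteristic polynomial is det(xI - A) = (x - 5)^2(x - 2)^2(x + 2)^2, so the eigenvalues are -2 (algebraic multiplicity 2), 2 (algebraic multiplicity 2), 5 (algebraic multiplicity 2).

For λ = -2: rank(A + 2I) = 5, rank((A + 2I)^2) = 4. The eigenspace has dimension 6 - 5 = 1, so there is 1 Jordan block; the rank sequence gives block sizes [2].

For λ = 2: rank(A - 2I) = 4. The eigenspace has dimension 6 - 4 = 2, so there are 2 Jordan blocks; the rank sequence gives block sizes [1, 1].

For λ = 5: rank(A - 5I) = 4. The eigenspace has dimension 6 - 4 = 2, so there are 2 Jordan blocks; the rank sequence gives block sizes [1, 1].

Assembling the blocks gives the Jordan form J above.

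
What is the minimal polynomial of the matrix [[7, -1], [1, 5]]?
m_A(x) = (x - 6)^2

The characteristic polynomial factors as (x - 6)^2. The minimal polynomial is ∏(x - λ)^{k_λ} where k_λ is the size of the largest Jordan block at λ.

For λ = 6: rank(A - 6I) = 1, and the largest Jordan block has size 2 (the smallest k with rank((A - 6I)^k) = rank((A - 6I)^(k+1))).

So m_A(x) = (x - 6)^2.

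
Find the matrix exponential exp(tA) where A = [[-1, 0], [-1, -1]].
e^{tA} = [[e^{-t}, 0], [-t*e^{-t}, e^{-t}]]

A has Jordan form J = [[-1, 1], [0, -1]] with A = PJP^{-1}, so e^{tA} = P e^{tJ} P^{-1}.

For a Jordan block J_k(λ), e^{tJ_k(λ)} = e^{λt} · (I + tN + t^2 N^2/2! + ... + t^{k-1} N^{k-1}/(k-1)!) where N is the nilpotent superdiagonal part.

Assembling the blocks and conjugating back gives the entries of e^{tA} as shown above.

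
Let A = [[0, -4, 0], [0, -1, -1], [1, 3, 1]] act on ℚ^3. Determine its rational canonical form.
The invariant factors of A (the non-unit diagonal entries of the Smith normal form of xI - A over ℚ[x]) are x^3 + 2x - 4, each dividing the next. The characteristic polynomial is their product, x^3 + 2x - 4.

The rational canonical form is the block-diagonal matrix of companion matrices C(f_i):
R = [[0, 0, 4], [1, 0, -2], [0, 1, 0]].

Note the characteristic polynomial does not split into linear factors over ℚ, so A has no Jordan form over ℚ; the rational canonical form exists over any field.

R = [[0, 0, 4], [1, 0, -2], [0, 1, 0]]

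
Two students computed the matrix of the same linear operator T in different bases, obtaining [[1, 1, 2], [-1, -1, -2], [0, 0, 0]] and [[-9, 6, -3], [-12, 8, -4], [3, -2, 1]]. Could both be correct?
Two matrices over a field are similar if and only if they have the same invariant factors.

Both A and B have characteristic polynomial x^3 and minimal polynomial x^2. Computing further, both have invariant factors x, x^2. Hence A and B are similar.

Yes.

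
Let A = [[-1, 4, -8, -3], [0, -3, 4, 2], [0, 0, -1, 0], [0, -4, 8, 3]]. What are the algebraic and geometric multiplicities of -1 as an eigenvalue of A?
The characteristic polynomial is (x - 1)(x + 1)^3, so the factor x + 1 appears with exponent 3: the algebraic multiplicity is 3.

rank(A + I) = 2, so the eigenspace has dimension 4 - 2 = 2: the geometric multiplicity is 2.

Since 2 < 3, A is not diagonalizable.

algebraic multiplicity 3, geometric multiplicity 2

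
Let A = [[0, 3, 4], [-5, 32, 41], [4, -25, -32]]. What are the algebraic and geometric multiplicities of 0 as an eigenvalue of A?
algebraic multiplicity 3, geometric multiplicity 1

The characteristic polynomial is x^3, so the factor x appears with exponent 3: the algebraic multiplicity is 3.

rank(A) = 2, so the eigenspace has dimension 3 - 2 = 1: the geometric multiplicity is 1.

Since 1 < 3, A is not diagonalizable.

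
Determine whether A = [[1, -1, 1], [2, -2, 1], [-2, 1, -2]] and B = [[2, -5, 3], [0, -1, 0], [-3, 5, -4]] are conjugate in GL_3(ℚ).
Yes.

Two matrices over a field are similar if and only if they have the same invariant factors.

Both A and B have characteristic polynomial (x + 1)^3 and minimal polynomial (x + 1)^2. Computing further, both have invariant factors x + 1, (x + 1)^2. Hence A and B are similar.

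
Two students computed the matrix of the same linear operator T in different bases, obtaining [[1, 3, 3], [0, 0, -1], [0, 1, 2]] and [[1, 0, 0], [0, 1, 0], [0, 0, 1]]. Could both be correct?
Both have characteristic polynomial (x - 1)^3, but the minimal polynomial of A is (x - 1)^2 while the minimal polynomial of B is x - 1. The minimal polynomial is a similarity invariant, so A and B are not similar.

No.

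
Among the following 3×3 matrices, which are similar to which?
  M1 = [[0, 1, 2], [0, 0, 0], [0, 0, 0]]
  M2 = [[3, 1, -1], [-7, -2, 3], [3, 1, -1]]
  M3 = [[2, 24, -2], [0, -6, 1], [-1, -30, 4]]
Characteristic polynomials: χ_{M1} = x^3, χ_{M2} = x^3, χ_{M3} = x^3.

{M1}: invariant factors x, x^2.

{M2, M3}: invariant factors x^3.

Matrices are similar if and only if their invariant-factor lists agree; the partition into similarity classes is {M1}, {M2, M3}.

2 classes: {M1}, {M2, M3}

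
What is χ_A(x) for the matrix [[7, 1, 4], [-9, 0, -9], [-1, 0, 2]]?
xI - A = [[x - 7, -1, -4], [9, x, 9], [1, 0, x - 2]].

Expanding det(xI - A) along the first row:
det(xI - A) = + (x - 7)·det([[x, 9], [0, x - 2]]) - (-1)·det([[9, 9], [1, x - 2]]) + (-4)·det([[9, x], [1, 0]]).

Evaluating gives χ_A(x) = x^3 - 9x^2 + 27x - 27 = (x - 3)^3.

χ_A(x) = (x - 3)^3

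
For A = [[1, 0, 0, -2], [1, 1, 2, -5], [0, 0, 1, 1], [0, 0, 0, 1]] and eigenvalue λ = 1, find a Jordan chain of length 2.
We seek v_1 ∈ ker((A - I)^2) \ ker(A - I), then set v_{i+1} = (A - I) v_i.

One such chain is v_1 = [[-1, -1, -1, -1]]^T, v_2 = [[2, 2, -1, 0]]^T. Check: (A - I) v_2 = [[0, 0, 0, 0]]^T = 0.

v_1 = [[-1, -1, -1, -1]]^T, v_2 = [[2, 2, -1, 0]]^T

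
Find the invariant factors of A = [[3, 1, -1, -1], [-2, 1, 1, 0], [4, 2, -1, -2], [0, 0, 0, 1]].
x - 1, (x - 1)^3

The Jordan structure of A has elementary divisors (x - 1)^3, (x - 1). Arranging the block sizes at each eigenvalue in decreasing order and taking row products gives the invariant factors.

Invariant factors (smallest first, each dividing the next): x - 1, (x - 1)^3.

Check: the last factor (x - 1)^3 is the minimal polynomial, and the product (x - 1)^4 is the characteristic polynomial.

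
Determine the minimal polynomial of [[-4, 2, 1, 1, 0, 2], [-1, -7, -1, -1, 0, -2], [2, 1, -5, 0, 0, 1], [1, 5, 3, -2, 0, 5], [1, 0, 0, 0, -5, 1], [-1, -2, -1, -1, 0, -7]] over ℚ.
m_A(x) = (x + 5)^2

The characteristic polynomial factors as (x + 5)^6. The minimal polynomial is ∏(x - λ)^{k_λ} where k_λ is the size of the largest Jordan block at λ.

For λ = -5: rank(A + 5I) = 3, and the largest Jordan block has size 2 (the smallest k with rank((A + 5I)^k) = rank((A + 5I)^(k+1))).

So m_A(x) = (x + 5)^2.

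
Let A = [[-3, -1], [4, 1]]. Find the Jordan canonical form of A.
The characteristic polynomial is det(xI - A) = (x + 1)^2, so the eigenvalues are -1 (algebraic multiplicity 2).

For λ = -1: rank(A + I) = 1, rank((A + I)^2) = 0. The eigenspace has dimension 2 - 1 = 1, so there is 1 Jordan block; the rank sequence gives block sizes [2].

Assembling the blocks gives the Jordan form J above.

J = [[-1, 1], [0, -1]]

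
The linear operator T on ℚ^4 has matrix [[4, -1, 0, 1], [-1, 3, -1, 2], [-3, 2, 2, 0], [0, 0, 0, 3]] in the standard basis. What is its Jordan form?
The characteristic polynomial is det(xI - A) = (x - 3)^4, so the eigenvalues are 3 (algebraic multiplicity 4).

For λ = 3: rank(A - 3I) = 2, rank((A - 3I)^2) = 1, rank((A - 3I)^3) = 0. The eigenspace has dimension 4 - 2 = 2, so there are 2 Jordan blocks; the rank sequence gives block sizes [3, 1].

Assembling the blocks gives the Jordan form J above.

J = [[3, 1, 0, 0], [0, 3, 1, 0], [0, 0, 3, 0], [0, 0, 0, 3]]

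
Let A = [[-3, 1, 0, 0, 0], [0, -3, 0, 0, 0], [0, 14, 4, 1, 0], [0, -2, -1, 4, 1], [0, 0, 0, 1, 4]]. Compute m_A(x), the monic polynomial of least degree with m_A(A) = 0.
The characteristic polynomial factors as (x - 4)^3(x + 3)^2. The minimal polynomial is ∏(x - λ)^{k_λ} where k_λ is the size of the largest Jordan block at λ.

For λ = -3: rank(A + 3I) = 4, and the largest Jordan block has size 2 (the smallest k with rank((A + 3I)^k) = rank((A + 3I)^(k+1))).
For λ = 4: rank(A - 4I) = 4, and the largest Jordan block has size 3 (the smallest k with rank((A - 4I)^k) = rank((A - 4I)^(k+1))).

So m_A(x) = (x - 4)^3(x + 3)^2.

m_A(x) = (x - 4)^3(x + 3)^2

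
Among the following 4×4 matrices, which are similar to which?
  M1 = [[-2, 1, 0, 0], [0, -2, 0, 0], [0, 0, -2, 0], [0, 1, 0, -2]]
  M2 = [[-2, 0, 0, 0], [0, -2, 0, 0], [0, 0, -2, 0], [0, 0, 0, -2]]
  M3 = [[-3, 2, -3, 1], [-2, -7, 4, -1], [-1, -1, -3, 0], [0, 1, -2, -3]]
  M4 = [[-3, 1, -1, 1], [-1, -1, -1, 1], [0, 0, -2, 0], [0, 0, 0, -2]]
3 classes: {M1, M4}, {M2}, {M3}

Characteristic polynomials: χ_{M1} = (x + 2)^4, χ_{M2} = (x + 2)^4, χ_{M3} = (x + 4)^4, χ_{M4} = (x + 2)^4.

{M1, M4}: invariant factors x + 2, x + 2, (x + 2)^2.

{M2}: invariant factors x + 2, x + 2, x + 2, x + 2.

{M3}: invariant factors (x + 4)^2, (x + 4)^2.

Matrices are similar if and only if their invariant-factor lists agree; the partition into similarity classes is {M1, M4}, {M2}, {M3}.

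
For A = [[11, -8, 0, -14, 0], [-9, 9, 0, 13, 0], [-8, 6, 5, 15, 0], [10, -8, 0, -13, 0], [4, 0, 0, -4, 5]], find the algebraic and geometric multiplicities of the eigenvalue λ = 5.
The characteristic polynomial is (x - 5)^3(x - 1)^2, so the factor x - 5 appears with exponent 3: the algebraic multiplicity is 3.

rank(A - 5I) = 3, so the eigenspace has dimension 5 - 3 = 2: the geometric multiplicity is 2.

Since 2 < 3, A is not diagonalizable.

algebraic multiplicity 3, geometric multiplicity 2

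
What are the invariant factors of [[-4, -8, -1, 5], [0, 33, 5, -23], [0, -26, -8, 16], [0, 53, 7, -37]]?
x + 4, (x + 4)^3

The Jordan structure of A has elementary divisors (x + 4)^3, (x + 4). Arranging the block sizes at each eigenvalue in decreasing order and taking row products gives the invariant factors.

Invariant factors (smallest first, each dividing the next): x + 4, (x + 4)^3.

Check: the last factor (x + 4)^3 is the minimal polynomial, and the product (x + 4)^4 is the characteristic polynomial.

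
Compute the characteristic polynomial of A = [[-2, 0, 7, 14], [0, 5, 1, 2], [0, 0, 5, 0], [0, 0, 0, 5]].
χ_A(x) = (x - 5)^3(x + 2)

xI - A = [[x + 2, 0, -7, -14], [0, x - 5, -1, -2], [0, 0, x - 5, 0], [0, 0, 0, x - 5]].

Expanding det(xI - A) along the first row:
det(xI - A) = + (x + 2)·det([[x - 5, -1, -2], [0, x - 5, 0], [0, 0, x - 5]]) - (0)·det([[0, -1, -2], [0, x - 5, 0], [0, 0, x - 5]]) + (-7)·det([[0, x - 5, -2], [0, 0, 0], [0, 0, x - 5]]) - (-14)·det([[0, x - 5, -1], [0, 0, x - 5], [0, 0, 0]]).

Evaluating gives χ_A(x) = x^4 - 13x^3 + 45x^2 + 25x - 250 = (x - 5)^3(x + 2).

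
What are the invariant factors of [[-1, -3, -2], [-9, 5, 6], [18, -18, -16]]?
The Jordan structure of A has elementary divisors (x + 4)^2, (x + 4). Arranging the block sizes at each eigenvalue in decreasing order and taking row products gives the invariant factors.

Invariant factors (smallest first, each dividing the next): x + 4, (x + 4)^2.

Check: the last factor (x + 4)^2 is the minimal polynomial, and the product (x + 4)^3 is the characteristic polynomial.

x + 4, (x + 4)^2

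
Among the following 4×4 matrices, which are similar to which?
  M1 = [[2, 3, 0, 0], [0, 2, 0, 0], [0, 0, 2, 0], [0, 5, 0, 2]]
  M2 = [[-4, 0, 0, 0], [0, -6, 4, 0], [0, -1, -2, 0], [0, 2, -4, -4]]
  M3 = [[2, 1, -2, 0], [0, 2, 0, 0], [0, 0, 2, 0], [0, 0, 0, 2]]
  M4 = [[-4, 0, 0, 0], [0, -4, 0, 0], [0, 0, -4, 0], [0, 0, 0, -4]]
Characteristic polynomials: χ_{M1} = (x - 2)^4, χ_{M2} = (x + 4)^4, χ_{M3} = (x - 2)^4, χ_{M4} = (x + 4)^4.

{M1, M3}: invariant factors x - 2, x - 2, (x - 2)^2.

{M2}: invariant factors x + 4, x + 4, (x + 4)^2.

{M4}: invariant factors x + 4, x + 4, x + 4, x + 4.

Matrices are similar if and only if their invariant-factor lists agree; the partition into similarity classes is {M1, M3}, {M2}, {M4}.

3 classes: {M1, M3}, {M2}, {M4}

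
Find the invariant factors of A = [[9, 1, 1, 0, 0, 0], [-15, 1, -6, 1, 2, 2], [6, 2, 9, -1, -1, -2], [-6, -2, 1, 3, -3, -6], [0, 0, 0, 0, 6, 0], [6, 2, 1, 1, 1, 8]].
The Jordan structure of A has elementary divisors (x - 6)^3, (x - 6)^2, (x - 6). Arranging the block sizes at each eigenvalue in decreasing order and taking row products gives the invariant factors.

Invariant factors (smallest first, each dividing the next): x - 6, (x - 6)^2, (x - 6)^3.

Check: the last factor (x - 6)^3 is the minimal polynomial, and the product (x - 6)^6 is the characteristic polynomial.

x - 6, (x - 6)^2, (x - 6)^3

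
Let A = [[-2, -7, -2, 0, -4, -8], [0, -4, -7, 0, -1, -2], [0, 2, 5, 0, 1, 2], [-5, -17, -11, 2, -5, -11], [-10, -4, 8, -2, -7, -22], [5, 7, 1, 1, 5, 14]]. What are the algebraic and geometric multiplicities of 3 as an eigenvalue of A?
The characteristic polynomial is (x - 3)^4(x + 2)^2, so the factor x - 3 appears with exponent 4: the algebraic multiplicity is 4.

rank(A - 3I) = 4, so the eigenspace has dimension 6 - 4 = 2: the geometric multiplicity is 2.

Since 2 < 4, A is not diagonalizable.

algebraic multiplicity 4, geometric multiplicity 2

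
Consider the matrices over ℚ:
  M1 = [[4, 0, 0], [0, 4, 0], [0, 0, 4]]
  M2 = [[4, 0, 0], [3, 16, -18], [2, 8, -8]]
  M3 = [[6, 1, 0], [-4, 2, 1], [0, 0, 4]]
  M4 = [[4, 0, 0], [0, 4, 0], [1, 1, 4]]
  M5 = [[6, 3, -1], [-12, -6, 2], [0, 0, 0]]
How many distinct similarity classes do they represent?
4 classes: {M1}, {M2, M4}, {M3}, {M5}

Characteristic polynomials: χ_{M1} = (x - 4)^3, χ_{M2} = (x - 4)^3, χ_{M3} = (x - 4)^3, χ_{M4} = (x - 4)^3, χ_{M5} = x^3.

{M1}: invariant factors x - 4, x - 4, x - 4.

{M2, M4}: invariant factors x - 4, (x - 4)^2.

{M3}: invariant factors (x - 4)^3.

{M5}: invariant factors x, x^2.

Matrices are similar if and only if their invariant-factor lists agree; the partition into similarity classes is {M1}, {M2, M4}, {M3}, {M5}.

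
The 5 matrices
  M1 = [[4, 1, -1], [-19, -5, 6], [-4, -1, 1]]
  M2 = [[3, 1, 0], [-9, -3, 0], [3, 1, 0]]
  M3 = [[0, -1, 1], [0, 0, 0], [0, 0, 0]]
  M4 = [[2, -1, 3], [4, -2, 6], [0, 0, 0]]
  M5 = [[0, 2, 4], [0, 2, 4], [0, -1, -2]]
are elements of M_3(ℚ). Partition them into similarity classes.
Characteristic polynomials: χ_{M1} = x^3, χ_{M2} = x^3, χ_{M3} = x^3, χ_{M4} = x^3, χ_{M5} = x^3.

{M1}: invariant factors x^3.

{M2, M3, M4, M5}: invariant factors x, x^2.

Matrices are similar if and only if their invariant-factor lists agree; the partition into similarity classes is {M1}, {M2, M3, M4, M5}.

2 classes: {M1}, {M2, M3, M4, M5}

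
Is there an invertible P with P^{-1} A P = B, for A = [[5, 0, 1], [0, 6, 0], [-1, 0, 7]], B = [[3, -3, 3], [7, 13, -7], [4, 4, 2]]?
Two matrices over a field are similar if and only if they have the same invariant factors.

Both A and B have characteristic polynomial (x - 6)^3 and minimal polynomial (x - 6)^2. Computing further, both have invariant factors x - 6, (x - 6)^2. Hence A and B are similar.

Yes.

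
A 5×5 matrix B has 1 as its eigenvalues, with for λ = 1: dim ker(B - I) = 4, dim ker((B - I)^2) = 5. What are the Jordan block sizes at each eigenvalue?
λ = 1: successive nullity increments [4, 1] count blocks of size ≥ k; block sizes are [2, 1, 1, 1].

Jordan blocks: (1, 2), (1, 1), (1, 1), (1, 1)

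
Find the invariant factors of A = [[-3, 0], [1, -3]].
The Jordan structure of A has elementary divisors (x + 3)^2. Arranging the block sizes at each eigenvalue in decreasing order and taking row products gives the invariant factors.

Invariant factors (smallest first, each dividing the next): (x + 3)^2.

Check: the last factor (x + 3)^2 is the minimal polynomial, and the product (x + 3)^2 is the characteristic polynomial.

(x + 3)^2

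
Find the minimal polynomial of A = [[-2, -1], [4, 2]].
m_A(x) = x^2

The characteristic polynomial factors as x^2. The minimal polynomial is ∏(x - λ)^{k_λ} where k_λ is the size of the largest Jordan block at λ.

For λ = 0: rank(A) = 1, and the largest Jordan block has size 2 (the smallest k with rank(A^k) = rank(A^(k+1))).

So m_A(x) = x^2.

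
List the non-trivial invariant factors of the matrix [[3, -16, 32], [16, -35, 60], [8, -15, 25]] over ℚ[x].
(x - 3)(x + 5)^2

The Jordan structure of A has elementary divisors (x + 5)^2, (x - 3). Arranging the block sizes at each eigenvalue in decreasing order and taking row products gives the invariant factors.

Invariant factors (smallest first, each dividing the next): (x - 3)(x + 5)^2.

Check: the last factor (x - 3)(x + 5)^2 is the minimal polynomial, and the product (x - 3)(x + 5)^2 is the characteristic polynomial.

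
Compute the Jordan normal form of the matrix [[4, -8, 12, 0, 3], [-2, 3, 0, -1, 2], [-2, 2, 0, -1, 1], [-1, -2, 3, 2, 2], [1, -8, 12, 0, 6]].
The characteristic polynomial is det(xI - A) = (x - 3)^5, so the eigenvalues are 3 (algebraic multiplicity 5).

For λ = 3: rank(A - 3I) = 3, rank((A - 3I)^2) = 1, rank((A - 3I)^3) = 0. The eigenspace has dimension 5 - 3 = 2, so there are 2 Jordan blocks; the rank sequence gives block sizes [3, 2].

Assembling the blocks gives the Jordan form J above.

J = [[3, 1, 0, 0, 0], [0, 3, 1, 0, 0], [0, 0, 3, 0, 0], [0, 0, 0, 3, 1], [0, 0, 0, 0, 3]]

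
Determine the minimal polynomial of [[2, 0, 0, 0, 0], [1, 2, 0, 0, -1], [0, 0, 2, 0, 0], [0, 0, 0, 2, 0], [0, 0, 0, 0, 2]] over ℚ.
m_A(x) = (x - 2)^2

The characteristic polynomial factors as (x - 2)^5. The minimal polynomial is ∏(x - λ)^{k_λ} where k_λ is the size of the largest Jordan block at λ.

For λ = 2: rank(A - 2I) = 1, and the largest Jordan block has size 2 (the smallest k with rank((A - 2I)^k) = rank((A - 2I)^(k+1))).

So m_A(x) = (x - 2)^2.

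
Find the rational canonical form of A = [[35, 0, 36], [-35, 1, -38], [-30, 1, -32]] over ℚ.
R = [[0, 0, 30], [1, 0, -1], [0, 1, 4]]

The invariant factors of A (the non-unit diagonal entries of the Smith normal form of xI - A over ℚ[x]) are (x - 5)(x^2 + x + 6), each dividing the next. The characteristic polynomial is their product, (x - 5)(x^2 + x + 6).

The rational canonical form is the block-diagonal matrix of companion matrices C(f_i):
R = [[0, 0, 30], [1, 0, -1], [0, 1, 4]].

Note the characteristic polynomial does not split into linear factors over ℚ, so A has no Jordan form over ℚ; the rational canonical form exists over any field.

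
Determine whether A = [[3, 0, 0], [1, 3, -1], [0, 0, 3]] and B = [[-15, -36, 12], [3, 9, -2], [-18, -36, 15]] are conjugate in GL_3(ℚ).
Two matrices over a field are similar if and only if they have the same invariant factors.

Both A and B have characteristic polynomial (x - 3)^3 and minimal polynomial (x - 3)^2. Computing further, both have invariant factors x - 3, (x - 3)^2. Hence A and B are similar.

Yes.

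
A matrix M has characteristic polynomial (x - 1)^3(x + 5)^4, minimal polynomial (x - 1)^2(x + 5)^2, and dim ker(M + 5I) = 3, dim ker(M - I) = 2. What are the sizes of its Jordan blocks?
λ = -5: algebraic multiplicity 4 (exponent in χ_M), largest block size 2 (exponent in m_M), 3 blocks (geometric multiplicity). These force block sizes [2, 1, 1].
λ = 1: algebraic multiplicity 3 (exponent in χ_M), largest block size 2 (exponent in m_M), 2 blocks (geometric multiplicity). These force block sizes [2, 1].

Jordan blocks: (-5, 2), (-5, 1), (-5, 1), (1, 2), (1, 1)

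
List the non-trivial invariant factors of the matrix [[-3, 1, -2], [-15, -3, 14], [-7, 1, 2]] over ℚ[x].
(x - 4)(x + 4)^2

The Jordan structure of A has elementary divisors (x + 4)^2, (x - 4). Arranging the block sizes at each eigenvalue in decreasing order and taking row products gives the invariant factors.

Invariant factors (smallest first, each dividing the next): (x - 4)(x + 4)^2.

Check: the last factor (x - 4)(x + 4)^2 is the minimal polynomial, and the product (x - 4)(x + 4)^2 is the characteristic polynomial.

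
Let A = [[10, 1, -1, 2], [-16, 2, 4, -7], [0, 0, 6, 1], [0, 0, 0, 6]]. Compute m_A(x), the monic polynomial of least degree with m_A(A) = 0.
The characteristic polynomial factors as (x - 6)^4. The minimal polynomial is ∏(x - λ)^{k_λ} where k_λ is the size of the largest Jordan block at λ.

For λ = 6: rank(A - 6I) = 2, and the largest Jordan block has size 2 (the smallest k with rank((A - 6I)^k) = rank((A - 6I)^(k+1))).

So m_A(x) = (x - 6)^2.

m_A(x) = (x - 6)^2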